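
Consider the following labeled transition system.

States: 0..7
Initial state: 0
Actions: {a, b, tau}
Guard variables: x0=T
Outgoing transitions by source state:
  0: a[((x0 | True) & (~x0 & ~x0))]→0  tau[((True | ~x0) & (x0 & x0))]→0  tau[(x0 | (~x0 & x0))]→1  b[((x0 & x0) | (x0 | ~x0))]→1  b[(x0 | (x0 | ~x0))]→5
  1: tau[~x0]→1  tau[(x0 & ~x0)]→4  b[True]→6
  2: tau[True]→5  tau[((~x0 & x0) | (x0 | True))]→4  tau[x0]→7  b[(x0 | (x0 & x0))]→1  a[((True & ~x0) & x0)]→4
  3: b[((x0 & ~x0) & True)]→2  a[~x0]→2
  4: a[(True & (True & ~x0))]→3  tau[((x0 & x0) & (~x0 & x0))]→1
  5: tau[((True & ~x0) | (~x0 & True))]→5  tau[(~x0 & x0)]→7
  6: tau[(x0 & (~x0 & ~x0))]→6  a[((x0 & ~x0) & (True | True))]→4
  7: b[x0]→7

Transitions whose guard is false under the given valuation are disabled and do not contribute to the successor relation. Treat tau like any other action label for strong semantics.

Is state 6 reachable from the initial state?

Answer: REACHABLE

Working:
10 transition(s) survive guard evaluation.
Layer 0: {0}
Layer 1: {1,5}  cumulative {0,1,5}
Layer 2: {6}  cumulative {0,1,5,6}
R = {0,1,5,6}
Path to 6: tau·b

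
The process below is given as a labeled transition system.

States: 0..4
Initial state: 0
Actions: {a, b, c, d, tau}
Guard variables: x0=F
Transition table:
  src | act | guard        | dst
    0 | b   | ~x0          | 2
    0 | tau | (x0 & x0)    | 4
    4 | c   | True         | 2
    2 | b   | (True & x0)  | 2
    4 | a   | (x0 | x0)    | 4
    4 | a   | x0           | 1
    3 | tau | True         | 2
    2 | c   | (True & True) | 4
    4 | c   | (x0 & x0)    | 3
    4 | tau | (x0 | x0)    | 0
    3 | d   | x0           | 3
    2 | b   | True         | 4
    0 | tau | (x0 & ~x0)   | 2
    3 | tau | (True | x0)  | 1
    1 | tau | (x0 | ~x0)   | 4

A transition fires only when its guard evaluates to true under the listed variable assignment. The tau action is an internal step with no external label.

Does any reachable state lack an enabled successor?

R = {0,2,4}
  0: b→2  [deg 1]
  2: b→4  c→4  [deg 2]
  4: c→2  [deg 1]

Answer: DEADLOCK-FREE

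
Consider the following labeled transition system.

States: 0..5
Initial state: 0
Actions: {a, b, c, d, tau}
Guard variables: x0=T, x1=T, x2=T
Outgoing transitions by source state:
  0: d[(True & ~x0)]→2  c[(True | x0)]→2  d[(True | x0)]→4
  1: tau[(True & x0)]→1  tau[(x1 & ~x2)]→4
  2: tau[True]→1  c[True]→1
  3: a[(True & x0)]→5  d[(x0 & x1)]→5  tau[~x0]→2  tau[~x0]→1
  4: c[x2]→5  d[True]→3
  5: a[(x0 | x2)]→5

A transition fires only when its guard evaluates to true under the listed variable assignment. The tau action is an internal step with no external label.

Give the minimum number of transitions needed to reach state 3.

Answer: 2

Analysis:
Layered search for 3:
  L0 = {0}
  L1 = {2,4}
  L2 = {1,3,5}
3 enters at depth 2; path d·d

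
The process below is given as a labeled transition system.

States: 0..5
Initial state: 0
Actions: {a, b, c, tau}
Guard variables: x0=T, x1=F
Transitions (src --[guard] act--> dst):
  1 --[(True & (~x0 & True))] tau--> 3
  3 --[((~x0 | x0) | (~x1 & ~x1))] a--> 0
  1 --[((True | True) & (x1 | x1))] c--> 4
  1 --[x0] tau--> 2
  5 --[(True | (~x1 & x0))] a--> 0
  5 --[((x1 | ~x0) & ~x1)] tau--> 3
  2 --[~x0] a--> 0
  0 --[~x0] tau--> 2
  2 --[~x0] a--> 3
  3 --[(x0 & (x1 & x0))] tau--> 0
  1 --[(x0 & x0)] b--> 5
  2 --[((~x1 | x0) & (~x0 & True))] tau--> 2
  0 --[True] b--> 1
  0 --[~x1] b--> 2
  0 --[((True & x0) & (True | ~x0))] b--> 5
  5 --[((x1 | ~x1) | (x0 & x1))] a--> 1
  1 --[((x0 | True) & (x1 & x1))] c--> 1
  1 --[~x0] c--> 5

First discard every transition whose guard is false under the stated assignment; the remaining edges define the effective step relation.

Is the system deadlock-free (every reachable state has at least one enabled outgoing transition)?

Answer: DEADLOCK at state 2

Working:
R = {0,1,2,5}
  0: b→1  b→2  b→5  [3 out]
  1: b→5  tau→2  [2 out]
  2: ∅  [STUCK]
  5: a→0  a→1  [2 out]
witness 2: b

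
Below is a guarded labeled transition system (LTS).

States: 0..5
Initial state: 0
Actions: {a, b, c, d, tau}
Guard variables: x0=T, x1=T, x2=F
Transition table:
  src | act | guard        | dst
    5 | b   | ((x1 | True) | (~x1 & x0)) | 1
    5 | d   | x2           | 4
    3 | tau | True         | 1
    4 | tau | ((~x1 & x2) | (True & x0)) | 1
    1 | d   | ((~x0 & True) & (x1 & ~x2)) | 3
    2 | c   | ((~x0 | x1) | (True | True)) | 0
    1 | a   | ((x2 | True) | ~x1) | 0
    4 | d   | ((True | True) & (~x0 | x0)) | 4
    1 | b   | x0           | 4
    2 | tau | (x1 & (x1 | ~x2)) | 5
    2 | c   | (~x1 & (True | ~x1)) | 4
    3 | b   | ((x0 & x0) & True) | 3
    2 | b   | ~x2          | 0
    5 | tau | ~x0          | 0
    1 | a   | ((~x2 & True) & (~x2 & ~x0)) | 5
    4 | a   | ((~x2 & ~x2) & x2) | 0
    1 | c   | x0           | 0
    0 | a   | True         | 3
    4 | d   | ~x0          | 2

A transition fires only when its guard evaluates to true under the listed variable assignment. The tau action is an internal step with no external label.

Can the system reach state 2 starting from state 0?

12 transition(s) survive guard evaluation.
L0 = {0}
L1 = {3}  total {0,3}
L2 = {1}  total {0,1,3}
L3 = {4}  total {0,1,3,4}
R = {0,1,3,4}

Answer: UNREACHABLE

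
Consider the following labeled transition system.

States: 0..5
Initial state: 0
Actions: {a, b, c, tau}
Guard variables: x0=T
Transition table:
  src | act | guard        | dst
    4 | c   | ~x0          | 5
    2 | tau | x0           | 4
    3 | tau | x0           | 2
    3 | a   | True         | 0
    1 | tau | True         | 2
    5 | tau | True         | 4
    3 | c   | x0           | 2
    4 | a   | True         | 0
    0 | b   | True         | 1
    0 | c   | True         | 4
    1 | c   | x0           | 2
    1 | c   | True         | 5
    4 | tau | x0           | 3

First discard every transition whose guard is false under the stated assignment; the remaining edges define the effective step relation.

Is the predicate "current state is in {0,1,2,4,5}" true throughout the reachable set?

Inv-set: {0,1,2,4,5}
Reach set: {0,1,2,3,4,5}
  0: ok
  1: ok
  2: ok
  3: outside
  4: ok
  5: ok
witness against invariant: c·tau → 3

Answer: INVARIANT VIOLATED at state 3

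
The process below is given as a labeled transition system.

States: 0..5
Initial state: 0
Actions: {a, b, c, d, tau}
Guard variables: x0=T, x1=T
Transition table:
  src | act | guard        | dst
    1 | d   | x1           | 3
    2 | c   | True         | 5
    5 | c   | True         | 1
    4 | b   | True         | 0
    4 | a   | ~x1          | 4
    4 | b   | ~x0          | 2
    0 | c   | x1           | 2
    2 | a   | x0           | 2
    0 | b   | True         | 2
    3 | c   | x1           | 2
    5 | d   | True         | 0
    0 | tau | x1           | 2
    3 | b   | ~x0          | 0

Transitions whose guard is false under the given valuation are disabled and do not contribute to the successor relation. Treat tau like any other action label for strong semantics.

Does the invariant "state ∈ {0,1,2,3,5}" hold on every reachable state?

Answer: INVARIANT HOLDS

Analysis:
Inv-set: {0,1,2,3,5}
R = {0,1,2,3,5}
  0: ✓
  1: ✓
  2: ✓
  3: ✓
  5: ✓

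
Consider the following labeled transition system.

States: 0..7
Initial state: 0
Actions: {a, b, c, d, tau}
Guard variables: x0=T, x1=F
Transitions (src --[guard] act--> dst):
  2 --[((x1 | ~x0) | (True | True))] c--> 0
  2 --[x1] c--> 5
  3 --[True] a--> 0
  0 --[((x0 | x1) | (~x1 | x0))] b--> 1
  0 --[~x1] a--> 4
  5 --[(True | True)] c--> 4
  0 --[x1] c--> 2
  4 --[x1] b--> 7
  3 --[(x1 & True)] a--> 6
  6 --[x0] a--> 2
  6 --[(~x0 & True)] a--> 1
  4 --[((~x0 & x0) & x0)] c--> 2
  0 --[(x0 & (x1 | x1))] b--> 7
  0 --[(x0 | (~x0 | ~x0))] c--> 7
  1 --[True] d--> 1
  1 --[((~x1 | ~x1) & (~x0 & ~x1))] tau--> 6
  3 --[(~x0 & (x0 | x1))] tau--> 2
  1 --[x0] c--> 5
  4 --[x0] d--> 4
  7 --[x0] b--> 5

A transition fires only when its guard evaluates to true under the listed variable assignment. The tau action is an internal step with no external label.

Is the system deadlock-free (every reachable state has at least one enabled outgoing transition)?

Reach set: {0,1,4,5,7}
  0: a→4  b→1  c→7  [3 exit(s)]
  1: c→5  d→1  [2 exit(s)]
  4: d→4  [1 exit(s)]
  5: c→4  [1 exit(s)]
  7: b→5  [1 exit(s)]

Answer: DEADLOCK-FREE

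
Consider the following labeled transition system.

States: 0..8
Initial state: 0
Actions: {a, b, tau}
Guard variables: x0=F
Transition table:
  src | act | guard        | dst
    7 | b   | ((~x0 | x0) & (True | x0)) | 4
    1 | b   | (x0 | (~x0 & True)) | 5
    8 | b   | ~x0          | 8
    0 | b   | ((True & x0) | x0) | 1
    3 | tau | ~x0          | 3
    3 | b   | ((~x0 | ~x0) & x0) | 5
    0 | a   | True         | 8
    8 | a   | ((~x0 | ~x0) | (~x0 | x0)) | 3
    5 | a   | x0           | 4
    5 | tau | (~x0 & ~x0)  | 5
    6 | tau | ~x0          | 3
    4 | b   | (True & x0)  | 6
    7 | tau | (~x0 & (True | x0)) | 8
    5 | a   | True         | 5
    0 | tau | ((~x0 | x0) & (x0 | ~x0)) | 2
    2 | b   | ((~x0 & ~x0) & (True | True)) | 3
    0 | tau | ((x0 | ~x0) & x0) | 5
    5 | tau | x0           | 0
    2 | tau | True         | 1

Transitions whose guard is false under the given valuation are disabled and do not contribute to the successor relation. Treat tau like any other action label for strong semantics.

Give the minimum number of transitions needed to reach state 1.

Answer: 2

Analysis:
Layered search for 1:
  L0 = {0}
  L1 = {2,8}
  L2 = {1,3}
1 enters at depth 2; path tau·tau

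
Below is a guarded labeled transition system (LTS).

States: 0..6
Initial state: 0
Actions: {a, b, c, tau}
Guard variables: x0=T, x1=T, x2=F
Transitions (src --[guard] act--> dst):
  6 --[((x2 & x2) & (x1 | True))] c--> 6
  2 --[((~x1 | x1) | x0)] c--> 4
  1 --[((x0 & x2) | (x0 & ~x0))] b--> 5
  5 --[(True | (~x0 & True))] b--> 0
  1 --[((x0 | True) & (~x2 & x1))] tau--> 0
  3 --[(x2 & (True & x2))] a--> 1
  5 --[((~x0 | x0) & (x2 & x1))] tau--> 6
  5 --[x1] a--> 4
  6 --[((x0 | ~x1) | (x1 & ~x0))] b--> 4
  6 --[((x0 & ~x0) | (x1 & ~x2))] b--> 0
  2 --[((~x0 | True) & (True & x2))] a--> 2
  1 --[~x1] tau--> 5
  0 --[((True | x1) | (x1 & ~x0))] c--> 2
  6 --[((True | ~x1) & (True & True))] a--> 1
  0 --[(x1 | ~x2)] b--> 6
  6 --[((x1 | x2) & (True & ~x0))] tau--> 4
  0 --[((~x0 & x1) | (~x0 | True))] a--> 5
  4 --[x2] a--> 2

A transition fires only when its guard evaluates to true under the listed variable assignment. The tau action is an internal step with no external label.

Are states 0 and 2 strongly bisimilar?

Bisimulation quotient by refinement:
  π0 = {{0,1,2,3,4,5,6}}
  π1 = {{0},{1},{2},{3,4},{5,6}}
  π2 = {{0},{1},{2},{3,4},{5},{6}}
Fixed point at round 3; 6 class(es).
0∈{0}, 2∈{2}

Answer: NOT BISIMILAR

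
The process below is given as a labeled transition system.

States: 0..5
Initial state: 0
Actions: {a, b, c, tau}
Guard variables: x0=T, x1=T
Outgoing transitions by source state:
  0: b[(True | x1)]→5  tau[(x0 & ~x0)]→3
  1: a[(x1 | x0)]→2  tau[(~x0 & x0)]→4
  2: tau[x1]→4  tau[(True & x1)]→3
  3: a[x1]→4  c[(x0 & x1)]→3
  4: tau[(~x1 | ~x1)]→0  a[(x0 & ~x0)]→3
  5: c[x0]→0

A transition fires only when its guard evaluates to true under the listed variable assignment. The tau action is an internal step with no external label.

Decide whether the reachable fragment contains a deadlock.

Reach set: {0,5}
  0: b→5  [1 out]
  5: c→0  [1 out]

Answer: DEADLOCK-FREE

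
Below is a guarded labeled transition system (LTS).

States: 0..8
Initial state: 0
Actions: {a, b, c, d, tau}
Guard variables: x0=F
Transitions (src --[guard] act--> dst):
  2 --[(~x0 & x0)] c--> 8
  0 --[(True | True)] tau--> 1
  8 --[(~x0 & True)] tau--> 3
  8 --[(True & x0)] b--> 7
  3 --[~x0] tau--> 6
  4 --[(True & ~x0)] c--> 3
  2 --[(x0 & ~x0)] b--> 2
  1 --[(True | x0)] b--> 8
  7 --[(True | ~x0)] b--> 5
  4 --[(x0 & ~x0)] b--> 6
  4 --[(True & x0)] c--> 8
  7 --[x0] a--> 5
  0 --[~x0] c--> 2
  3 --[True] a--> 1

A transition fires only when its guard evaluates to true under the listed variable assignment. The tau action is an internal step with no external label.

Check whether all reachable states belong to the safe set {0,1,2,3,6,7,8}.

Answer: INVARIANT HOLDS

Trace:
Inv-set: {0,1,2,3,6,7,8}
Reach set: {0,1,2,3,6,8}
  0: safe
  1: safe
  2: safe
  3: safe
  6: safe
  8: safe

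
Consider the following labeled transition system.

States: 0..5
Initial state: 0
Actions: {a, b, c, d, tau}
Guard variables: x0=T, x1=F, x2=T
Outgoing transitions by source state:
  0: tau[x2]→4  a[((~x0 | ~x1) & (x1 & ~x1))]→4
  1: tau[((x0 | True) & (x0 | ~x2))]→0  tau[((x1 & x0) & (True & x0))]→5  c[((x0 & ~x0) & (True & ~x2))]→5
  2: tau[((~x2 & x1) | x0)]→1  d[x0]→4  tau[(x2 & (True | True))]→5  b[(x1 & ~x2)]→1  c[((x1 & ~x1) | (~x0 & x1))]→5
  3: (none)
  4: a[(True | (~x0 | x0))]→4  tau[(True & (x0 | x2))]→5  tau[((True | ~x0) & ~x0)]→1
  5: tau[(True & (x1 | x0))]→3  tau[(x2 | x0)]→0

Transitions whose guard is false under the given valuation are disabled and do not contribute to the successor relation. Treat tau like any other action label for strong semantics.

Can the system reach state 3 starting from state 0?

9 transition(s) survive guard evaluation.
Layer 0: {0}
Layer 1: {4}  total {0,4}
Layer 2: {5}  total {0,4,5}
Layer 3: {3}  total {0,3,4,5}
Reach set: {0,3,4,5}
trace reaching 3: tau·tau·tau

Answer: REACHABLE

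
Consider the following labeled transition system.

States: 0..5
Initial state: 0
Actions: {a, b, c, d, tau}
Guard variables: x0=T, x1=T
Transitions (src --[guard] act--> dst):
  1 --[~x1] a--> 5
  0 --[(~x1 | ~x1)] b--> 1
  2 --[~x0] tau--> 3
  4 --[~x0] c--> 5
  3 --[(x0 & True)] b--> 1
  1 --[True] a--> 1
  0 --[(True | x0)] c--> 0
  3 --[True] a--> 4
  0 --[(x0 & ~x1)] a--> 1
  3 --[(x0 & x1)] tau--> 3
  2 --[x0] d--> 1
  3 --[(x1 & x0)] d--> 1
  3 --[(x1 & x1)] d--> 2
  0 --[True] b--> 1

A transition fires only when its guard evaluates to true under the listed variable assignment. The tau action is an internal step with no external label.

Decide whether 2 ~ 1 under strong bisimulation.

Answer: NOT BISIMILAR

Analysis:
Bisimulation quotient by refinement:
  π0 = {{0,1,2,3,4,5}}
  π1 = {{0},{1},{2},{3},{4,5}}
Fixed point at round 2; 5 class(es).
class of 2: {2}; class of 1: {1}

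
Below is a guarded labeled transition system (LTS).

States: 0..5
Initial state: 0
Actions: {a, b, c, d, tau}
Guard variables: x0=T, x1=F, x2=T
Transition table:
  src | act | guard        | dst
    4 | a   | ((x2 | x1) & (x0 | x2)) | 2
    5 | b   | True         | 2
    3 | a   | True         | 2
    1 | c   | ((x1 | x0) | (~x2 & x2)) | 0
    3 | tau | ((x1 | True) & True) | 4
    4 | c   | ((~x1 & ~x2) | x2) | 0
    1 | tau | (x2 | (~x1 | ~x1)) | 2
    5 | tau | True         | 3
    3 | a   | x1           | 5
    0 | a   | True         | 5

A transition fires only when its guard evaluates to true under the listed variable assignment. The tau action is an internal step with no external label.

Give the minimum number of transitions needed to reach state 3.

Answer: 2

Trace:
Breadth-first toward 3:
  Layer 0: {0}
  Layer 1: {5}
  Layer 2: {2,3}
3 enters at depth 2; path a·tau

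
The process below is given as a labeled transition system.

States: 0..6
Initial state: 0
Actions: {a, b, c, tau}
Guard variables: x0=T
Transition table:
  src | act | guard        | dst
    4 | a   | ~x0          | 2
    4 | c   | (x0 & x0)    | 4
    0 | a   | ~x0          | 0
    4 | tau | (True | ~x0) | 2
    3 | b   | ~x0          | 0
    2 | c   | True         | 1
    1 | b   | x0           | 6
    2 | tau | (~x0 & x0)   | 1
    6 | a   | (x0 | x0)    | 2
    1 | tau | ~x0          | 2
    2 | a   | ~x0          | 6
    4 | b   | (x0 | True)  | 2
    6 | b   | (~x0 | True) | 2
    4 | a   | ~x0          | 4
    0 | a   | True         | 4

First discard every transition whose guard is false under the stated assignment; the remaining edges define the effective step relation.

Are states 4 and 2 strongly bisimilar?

Answer: NOT BISIMILAR

Working:
Bisimulation quotient by refinement:
  P[0] = {{0,1,2,3,4,5,6}}
  P[1] = {{0},{1},{2},{3,5},{4},{6}}
stable after 2 split(s): 6 block(s)
class of 4: {4}; class of 2: {2}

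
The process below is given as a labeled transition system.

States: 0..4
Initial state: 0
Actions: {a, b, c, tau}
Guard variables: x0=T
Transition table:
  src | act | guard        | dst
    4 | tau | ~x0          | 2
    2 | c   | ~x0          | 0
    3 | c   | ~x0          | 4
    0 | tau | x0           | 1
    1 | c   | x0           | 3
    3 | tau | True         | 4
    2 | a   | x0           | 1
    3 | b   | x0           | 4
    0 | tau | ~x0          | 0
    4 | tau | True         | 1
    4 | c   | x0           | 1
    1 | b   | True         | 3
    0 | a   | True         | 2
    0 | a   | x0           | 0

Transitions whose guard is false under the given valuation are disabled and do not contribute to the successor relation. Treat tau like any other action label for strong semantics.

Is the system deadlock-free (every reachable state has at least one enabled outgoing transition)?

Answer: DEADLOCK-FREE

Analysis:
R = {0,1,2,3,4}
  0: a→0  a→2  tau→1  [deg 3]
  1: b→3  c→3  [deg 2]
  2: a→1  [deg 1]
  3: b→4  tau→4  [deg 2]
  4: c→1  tau→1  [deg 2]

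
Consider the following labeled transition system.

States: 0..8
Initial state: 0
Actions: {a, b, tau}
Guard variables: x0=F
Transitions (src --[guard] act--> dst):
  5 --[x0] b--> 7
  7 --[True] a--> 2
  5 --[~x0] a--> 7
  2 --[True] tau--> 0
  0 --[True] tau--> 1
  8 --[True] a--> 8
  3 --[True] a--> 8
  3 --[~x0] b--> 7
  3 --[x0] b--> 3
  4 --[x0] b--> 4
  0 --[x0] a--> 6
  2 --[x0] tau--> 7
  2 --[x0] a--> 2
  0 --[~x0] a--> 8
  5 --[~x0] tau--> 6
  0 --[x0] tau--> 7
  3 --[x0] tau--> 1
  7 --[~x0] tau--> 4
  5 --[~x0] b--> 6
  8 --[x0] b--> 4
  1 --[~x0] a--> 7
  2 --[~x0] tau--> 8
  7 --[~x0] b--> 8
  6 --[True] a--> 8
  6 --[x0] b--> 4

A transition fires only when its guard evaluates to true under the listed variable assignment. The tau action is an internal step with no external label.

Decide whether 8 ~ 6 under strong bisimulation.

Answer: BISIMILAR

Trace:
Compute ~ classes (split until stable):
  π0 = {{0,1,2,3,4,5,6,7,8}}
  π1 = {{0},{1,6,8},{2},{3},{4},{5,7}}
  π2 = {{0},{1},{2},{3},{4},{5},{6,8},{7}}
8 equivalence class(es) (converged in 3)
8∈{6,8}, 6∈{6,8}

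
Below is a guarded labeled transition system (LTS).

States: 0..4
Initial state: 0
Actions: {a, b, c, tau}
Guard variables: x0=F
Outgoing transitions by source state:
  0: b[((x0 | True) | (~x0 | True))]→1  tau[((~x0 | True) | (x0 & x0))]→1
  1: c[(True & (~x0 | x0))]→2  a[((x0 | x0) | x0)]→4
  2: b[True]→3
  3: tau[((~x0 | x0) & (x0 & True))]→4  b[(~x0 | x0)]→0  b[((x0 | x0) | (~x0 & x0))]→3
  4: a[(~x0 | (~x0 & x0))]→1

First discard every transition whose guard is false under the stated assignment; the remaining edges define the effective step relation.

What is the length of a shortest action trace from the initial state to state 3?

Answer: 3

Trace:
Layered search for 3:
  depth 0: {0}
  depth 1: {1}
  depth 2: {2}
  depth 3: {3}
first hit 3 at d=3 via b·c·b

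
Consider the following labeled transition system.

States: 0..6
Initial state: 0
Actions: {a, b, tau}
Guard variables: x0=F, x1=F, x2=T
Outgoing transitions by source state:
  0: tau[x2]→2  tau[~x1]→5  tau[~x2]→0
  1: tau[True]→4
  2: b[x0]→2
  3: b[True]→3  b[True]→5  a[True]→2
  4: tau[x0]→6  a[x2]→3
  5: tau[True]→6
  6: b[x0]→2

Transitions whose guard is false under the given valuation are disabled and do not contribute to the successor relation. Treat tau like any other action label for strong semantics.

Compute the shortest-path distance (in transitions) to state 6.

Answer: 2

Analysis:
Breadth-first toward 6:
  depth 0: {0}
  depth 1: {2,5}
  depth 2: {6}
first hit 6 at d=2 via tau·tau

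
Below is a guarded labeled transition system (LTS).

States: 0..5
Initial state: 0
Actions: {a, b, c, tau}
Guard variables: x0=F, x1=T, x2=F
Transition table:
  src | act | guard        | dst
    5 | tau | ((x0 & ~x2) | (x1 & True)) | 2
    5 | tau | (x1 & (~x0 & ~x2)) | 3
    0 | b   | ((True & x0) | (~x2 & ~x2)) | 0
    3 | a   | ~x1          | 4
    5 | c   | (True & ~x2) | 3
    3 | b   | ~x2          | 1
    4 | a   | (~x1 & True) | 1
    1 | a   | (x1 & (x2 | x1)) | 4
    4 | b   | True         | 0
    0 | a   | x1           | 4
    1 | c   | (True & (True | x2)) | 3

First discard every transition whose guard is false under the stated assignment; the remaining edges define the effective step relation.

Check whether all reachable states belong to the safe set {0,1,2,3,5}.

Answer: INVARIANT VIOLATED at state 4

Trace:
Allowed set {0,1,2,3,5}
R = {0,4}
  0: safe
  4: outside
counterexample path to 4: a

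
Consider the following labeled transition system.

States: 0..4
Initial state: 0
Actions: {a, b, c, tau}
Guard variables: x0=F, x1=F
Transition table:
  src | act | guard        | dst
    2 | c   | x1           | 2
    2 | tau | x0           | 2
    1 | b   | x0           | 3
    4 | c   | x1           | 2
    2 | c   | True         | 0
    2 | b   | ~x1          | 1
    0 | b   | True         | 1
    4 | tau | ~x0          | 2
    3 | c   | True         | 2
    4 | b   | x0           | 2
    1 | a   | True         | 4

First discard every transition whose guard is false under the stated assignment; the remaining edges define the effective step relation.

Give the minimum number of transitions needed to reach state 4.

Answer: 2

Analysis:
BFS to 4:
  L0 = {0}
  L1 = {1}
  L2 = {4}
4 enters at depth 2; path b·a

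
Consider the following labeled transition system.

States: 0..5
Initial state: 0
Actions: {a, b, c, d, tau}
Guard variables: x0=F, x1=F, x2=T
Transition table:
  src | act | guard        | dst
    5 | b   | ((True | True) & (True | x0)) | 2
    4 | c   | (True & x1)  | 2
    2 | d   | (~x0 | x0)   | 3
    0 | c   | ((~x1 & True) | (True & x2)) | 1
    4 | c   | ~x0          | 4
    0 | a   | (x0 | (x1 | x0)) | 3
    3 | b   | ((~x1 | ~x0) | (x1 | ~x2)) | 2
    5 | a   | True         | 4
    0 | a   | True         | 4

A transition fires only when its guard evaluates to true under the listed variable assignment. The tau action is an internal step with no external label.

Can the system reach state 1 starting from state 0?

Guard filter leaves 7 enabled edge(s).
L0 = {0}
L1 = {1,4}  total {0,1,4}
Reachable = {0,1,4}
witness 1: c

Answer: REACHABLE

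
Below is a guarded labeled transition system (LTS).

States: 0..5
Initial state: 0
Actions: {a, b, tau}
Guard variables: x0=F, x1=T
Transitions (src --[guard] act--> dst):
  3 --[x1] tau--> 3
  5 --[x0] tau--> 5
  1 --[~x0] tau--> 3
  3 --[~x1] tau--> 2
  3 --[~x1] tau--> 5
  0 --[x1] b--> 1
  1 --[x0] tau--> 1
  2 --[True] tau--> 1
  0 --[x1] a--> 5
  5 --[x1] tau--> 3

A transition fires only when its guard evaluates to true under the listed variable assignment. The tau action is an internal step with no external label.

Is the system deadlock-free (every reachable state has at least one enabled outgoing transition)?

Answer: DEADLOCK-FREE

Working:
Reach set: {0,1,3,5}
  0: a→5  b→1  [2 exit(s)]
  1: tau→3  [1 exit(s)]
  3: tau→3  [1 exit(s)]
  5: tau→3  [1 exit(s)]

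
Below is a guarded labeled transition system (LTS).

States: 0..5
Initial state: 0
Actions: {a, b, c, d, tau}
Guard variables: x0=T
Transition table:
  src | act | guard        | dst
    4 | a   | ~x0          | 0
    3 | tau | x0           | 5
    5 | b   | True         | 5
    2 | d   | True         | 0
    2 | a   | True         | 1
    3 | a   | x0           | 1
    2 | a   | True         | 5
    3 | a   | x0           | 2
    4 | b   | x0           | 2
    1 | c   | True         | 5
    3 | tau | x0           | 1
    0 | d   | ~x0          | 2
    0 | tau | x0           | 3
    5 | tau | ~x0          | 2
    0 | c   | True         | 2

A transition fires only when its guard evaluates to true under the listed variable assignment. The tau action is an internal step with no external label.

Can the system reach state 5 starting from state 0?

Answer: REACHABLE

Working:
Guard filter leaves 12 enabled edge(s).
L0 = {0}
L1 = {2,3}  now seen {0,2,3}
L2 = {1,5}  now seen {0,1,2,3,5}
Reachable = {0,1,2,3,5}
witness 5: tau·tau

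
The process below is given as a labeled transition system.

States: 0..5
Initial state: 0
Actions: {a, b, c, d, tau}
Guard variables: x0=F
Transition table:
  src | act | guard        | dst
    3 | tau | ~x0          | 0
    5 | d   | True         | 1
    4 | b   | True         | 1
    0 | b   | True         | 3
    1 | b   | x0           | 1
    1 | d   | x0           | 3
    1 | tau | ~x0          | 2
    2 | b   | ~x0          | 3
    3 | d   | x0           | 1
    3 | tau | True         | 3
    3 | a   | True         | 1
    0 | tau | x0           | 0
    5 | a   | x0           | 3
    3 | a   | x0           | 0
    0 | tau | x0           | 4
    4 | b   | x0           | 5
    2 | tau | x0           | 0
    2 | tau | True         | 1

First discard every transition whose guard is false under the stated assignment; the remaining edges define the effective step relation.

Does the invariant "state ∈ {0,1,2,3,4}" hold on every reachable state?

Safe = {0,1,2,3,4}
R = {0,1,2,3}
  0: ✓
  1: ✓
  2: ✓
  3: ✓

Answer: INVARIANT HOLDS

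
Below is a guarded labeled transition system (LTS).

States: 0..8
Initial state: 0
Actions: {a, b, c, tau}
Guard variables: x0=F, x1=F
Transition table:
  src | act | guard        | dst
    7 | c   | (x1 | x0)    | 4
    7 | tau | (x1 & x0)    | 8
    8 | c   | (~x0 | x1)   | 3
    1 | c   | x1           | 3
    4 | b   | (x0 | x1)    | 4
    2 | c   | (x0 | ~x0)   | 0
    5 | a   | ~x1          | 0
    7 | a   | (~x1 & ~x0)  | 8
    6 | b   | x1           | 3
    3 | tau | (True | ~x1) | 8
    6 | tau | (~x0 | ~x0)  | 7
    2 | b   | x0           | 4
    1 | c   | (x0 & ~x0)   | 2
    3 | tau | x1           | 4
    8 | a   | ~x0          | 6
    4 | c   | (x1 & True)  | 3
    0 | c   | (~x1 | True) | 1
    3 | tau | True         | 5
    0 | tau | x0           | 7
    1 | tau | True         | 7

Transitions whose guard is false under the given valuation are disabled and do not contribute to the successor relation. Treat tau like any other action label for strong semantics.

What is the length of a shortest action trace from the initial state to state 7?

Answer: 2

Working:
BFS to 7:
  depth 0: {0}
  depth 1: {1}
  depth 2: {7}
depth(7)=2, e.g. c·tau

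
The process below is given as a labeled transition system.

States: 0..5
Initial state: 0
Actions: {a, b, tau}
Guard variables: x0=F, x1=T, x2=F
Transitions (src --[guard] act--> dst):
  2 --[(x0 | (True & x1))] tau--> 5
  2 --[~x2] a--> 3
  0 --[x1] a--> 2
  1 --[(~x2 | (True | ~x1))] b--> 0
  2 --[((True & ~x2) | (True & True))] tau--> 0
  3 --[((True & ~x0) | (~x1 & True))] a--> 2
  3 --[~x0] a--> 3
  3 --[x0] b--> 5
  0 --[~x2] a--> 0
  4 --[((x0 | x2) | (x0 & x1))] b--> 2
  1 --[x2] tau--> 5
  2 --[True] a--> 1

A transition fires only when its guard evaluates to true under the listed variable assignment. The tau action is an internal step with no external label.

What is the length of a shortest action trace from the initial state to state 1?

Answer: 2

Analysis:
Breadth-first toward 1:
  Layer 0: {0}
  Layer 1: {2}
  Layer 2: {1,3,5}
first hit 1 at d=2 via a·a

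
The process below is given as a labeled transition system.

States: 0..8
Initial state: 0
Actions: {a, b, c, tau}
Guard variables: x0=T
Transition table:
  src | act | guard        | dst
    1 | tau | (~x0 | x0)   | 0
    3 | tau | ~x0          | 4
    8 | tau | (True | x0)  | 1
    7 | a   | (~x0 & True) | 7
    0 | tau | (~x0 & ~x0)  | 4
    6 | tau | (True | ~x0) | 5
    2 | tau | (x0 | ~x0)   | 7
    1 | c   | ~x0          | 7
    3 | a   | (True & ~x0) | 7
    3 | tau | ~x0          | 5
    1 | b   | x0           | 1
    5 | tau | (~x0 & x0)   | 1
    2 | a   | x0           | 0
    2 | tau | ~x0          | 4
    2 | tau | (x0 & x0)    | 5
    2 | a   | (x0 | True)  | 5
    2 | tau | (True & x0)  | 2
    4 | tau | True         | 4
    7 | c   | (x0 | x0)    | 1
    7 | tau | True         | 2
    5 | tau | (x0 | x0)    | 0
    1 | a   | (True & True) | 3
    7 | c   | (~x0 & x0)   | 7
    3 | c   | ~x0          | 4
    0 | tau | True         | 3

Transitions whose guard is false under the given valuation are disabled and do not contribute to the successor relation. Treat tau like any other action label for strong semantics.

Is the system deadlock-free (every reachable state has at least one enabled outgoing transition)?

R = {0,3}
  0: tau→3  [deg 1]
  3: ∅  [no exit]
trace reaching 3: tau

Answer: DEADLOCK at state 3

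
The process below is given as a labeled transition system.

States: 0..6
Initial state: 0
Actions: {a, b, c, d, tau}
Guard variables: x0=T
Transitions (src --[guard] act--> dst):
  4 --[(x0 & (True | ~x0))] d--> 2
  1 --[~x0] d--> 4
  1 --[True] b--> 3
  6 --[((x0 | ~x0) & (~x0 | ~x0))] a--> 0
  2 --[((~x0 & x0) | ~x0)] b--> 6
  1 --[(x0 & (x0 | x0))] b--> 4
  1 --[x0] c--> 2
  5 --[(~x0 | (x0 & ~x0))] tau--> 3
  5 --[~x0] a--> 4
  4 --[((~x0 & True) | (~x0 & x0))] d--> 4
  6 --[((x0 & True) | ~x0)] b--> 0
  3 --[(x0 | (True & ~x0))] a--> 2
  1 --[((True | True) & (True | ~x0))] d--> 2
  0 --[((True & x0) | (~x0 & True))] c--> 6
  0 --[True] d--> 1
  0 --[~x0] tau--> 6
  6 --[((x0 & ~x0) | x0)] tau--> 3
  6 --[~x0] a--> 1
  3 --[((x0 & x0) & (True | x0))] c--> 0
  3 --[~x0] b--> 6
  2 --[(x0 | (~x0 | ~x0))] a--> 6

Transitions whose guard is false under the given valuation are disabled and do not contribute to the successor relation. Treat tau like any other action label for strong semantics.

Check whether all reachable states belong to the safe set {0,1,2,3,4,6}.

Safe = {0,1,2,3,4,6}
Reachable = {0,1,2,3,4,6}
  0: ✓
  1: ✓
  2: ✓
  3: ✓
  4: ✓
  6: ✓

Answer: INVARIANT HOLDS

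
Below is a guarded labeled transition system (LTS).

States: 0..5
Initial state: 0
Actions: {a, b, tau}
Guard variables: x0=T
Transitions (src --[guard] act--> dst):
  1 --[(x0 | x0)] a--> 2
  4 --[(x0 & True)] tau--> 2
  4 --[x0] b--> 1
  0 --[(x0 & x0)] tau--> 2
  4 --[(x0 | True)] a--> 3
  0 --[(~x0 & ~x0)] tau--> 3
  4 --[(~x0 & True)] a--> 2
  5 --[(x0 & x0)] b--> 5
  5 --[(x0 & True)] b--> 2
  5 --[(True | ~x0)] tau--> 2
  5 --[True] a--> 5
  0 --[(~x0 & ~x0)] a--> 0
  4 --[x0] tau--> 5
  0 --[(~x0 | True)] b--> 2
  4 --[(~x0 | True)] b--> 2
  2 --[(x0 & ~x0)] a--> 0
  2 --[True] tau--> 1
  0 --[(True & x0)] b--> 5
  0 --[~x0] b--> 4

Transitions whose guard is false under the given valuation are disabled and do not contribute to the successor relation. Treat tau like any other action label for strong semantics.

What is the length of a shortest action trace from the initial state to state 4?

BFS to 4:
  depth 0: {0}
  depth 1: {2,5}
  depth 2: {1}
4 never appears.

Answer: UNREACHABLE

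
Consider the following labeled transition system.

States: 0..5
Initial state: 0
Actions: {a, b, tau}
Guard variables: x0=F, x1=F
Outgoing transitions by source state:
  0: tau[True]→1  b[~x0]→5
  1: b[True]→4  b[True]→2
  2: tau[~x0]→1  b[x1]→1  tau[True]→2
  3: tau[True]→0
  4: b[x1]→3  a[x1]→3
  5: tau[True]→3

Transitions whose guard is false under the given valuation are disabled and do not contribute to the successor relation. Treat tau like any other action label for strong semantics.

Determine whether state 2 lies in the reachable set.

Answer: REACHABLE

Trace:
After dropping false guards: 8 live edges.
depth 0: {0}
depth 1: {1,5}  cumulative {0,1,5}
depth 2: {2,3,4}  cumulative {0,1,2,3,4,5}
Reachable = {0,1,2,3,4,5}
witness 2: tau·b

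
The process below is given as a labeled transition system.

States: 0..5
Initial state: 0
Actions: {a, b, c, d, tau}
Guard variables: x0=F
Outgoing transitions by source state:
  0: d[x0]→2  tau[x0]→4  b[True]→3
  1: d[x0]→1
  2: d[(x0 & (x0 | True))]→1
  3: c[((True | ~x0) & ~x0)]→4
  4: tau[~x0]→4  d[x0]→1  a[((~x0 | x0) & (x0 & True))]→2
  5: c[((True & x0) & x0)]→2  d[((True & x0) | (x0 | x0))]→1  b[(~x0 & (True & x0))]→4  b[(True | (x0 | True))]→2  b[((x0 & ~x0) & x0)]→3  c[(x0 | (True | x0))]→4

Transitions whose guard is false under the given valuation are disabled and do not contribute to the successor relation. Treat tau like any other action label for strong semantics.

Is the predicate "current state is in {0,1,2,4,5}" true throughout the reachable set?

Safe = {0,1,2,4,5}
R = {0,3,4}
  0: ✓
  3: outside
  4: ✓
witness against invariant: b → 3

Answer: INVARIANT VIOLATED at state 3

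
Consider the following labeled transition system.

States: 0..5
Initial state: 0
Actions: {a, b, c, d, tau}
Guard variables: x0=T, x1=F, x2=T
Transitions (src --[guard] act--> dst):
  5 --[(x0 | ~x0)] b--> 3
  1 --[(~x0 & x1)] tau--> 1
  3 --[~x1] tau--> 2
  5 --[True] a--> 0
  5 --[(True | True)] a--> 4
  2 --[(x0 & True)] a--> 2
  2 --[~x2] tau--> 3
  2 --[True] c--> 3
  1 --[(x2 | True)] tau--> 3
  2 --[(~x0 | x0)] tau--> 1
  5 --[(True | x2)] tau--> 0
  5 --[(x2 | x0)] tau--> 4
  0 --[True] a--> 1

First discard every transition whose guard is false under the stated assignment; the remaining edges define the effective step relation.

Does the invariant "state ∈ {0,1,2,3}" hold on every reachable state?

Answer: INVARIANT HOLDS

Trace:
Inv-set: {0,1,2,3}
Reach set: {0,1,2,3}
  0: safe
  1: safe
  2: safe
  3: safe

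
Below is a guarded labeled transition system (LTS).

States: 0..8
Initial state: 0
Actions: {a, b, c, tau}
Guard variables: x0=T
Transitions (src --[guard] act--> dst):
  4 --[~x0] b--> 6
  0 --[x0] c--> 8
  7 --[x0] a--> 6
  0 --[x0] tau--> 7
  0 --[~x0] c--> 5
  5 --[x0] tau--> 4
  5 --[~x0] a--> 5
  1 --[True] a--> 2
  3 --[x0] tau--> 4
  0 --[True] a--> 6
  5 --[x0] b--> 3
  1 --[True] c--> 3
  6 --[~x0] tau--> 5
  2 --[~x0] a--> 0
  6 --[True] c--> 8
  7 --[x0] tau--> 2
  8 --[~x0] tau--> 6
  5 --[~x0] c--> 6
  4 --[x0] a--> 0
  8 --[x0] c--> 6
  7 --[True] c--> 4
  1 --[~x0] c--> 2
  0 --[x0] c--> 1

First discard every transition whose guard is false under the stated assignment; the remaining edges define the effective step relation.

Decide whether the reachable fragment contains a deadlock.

Answer: DEADLOCK at state 2

Working:
R = {0,1,2,3,4,6,7,8}
  0: a→6  c→1  c→8  tau→7  [4 exit(s)]
  1: a→2  c→3  [2 exit(s)]
  2: ∅  [STUCK]
  3: tau→4  [1 exit(s)]
  4: a→0  [1 exit(s)]
  6: c→8  [1 exit(s)]
  7: a→6  c→4  tau→2  [3 exit(s)]
  8: c→6  [1 exit(s)]
Path to 2: c·a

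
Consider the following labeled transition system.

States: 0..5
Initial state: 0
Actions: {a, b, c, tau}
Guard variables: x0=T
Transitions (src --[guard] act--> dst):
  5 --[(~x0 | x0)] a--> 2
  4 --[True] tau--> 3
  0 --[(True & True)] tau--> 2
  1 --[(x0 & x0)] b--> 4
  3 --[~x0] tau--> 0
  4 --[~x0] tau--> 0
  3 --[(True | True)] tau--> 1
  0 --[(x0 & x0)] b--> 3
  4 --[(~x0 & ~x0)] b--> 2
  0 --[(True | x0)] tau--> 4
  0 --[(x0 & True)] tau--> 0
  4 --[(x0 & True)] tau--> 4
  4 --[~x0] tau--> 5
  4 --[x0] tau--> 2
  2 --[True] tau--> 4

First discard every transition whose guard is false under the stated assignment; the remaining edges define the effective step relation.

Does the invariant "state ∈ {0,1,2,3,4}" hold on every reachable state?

Safe = {0,1,2,3,4}
R = {0,1,2,3,4}
  0: safe
  1: safe
  2: safe
  3: safe
  4: safe

Answer: INVARIANT HOLDS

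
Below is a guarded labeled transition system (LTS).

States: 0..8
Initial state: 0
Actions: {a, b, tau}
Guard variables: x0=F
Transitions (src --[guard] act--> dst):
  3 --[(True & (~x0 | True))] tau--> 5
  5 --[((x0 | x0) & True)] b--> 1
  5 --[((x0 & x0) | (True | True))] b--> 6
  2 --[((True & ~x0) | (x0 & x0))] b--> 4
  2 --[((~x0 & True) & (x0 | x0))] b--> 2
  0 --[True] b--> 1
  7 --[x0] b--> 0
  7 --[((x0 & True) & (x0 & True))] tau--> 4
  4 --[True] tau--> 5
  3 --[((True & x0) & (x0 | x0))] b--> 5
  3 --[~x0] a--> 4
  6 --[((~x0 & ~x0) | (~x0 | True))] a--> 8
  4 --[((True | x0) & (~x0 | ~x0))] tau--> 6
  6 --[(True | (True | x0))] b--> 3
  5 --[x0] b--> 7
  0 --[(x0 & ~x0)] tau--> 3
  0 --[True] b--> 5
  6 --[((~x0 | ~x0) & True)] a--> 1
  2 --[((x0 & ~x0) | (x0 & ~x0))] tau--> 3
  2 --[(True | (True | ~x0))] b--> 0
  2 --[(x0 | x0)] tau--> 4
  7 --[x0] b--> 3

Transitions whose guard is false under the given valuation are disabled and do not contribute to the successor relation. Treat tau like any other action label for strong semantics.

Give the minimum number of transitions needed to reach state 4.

BFS to 4:
  depth 0: {0}
  depth 1: {1,5}
  depth 2: {6}
  depth 3: {3,8}
  depth 4: {4}
first hit 4 at d=4 via b·b·b·a

Answer: 4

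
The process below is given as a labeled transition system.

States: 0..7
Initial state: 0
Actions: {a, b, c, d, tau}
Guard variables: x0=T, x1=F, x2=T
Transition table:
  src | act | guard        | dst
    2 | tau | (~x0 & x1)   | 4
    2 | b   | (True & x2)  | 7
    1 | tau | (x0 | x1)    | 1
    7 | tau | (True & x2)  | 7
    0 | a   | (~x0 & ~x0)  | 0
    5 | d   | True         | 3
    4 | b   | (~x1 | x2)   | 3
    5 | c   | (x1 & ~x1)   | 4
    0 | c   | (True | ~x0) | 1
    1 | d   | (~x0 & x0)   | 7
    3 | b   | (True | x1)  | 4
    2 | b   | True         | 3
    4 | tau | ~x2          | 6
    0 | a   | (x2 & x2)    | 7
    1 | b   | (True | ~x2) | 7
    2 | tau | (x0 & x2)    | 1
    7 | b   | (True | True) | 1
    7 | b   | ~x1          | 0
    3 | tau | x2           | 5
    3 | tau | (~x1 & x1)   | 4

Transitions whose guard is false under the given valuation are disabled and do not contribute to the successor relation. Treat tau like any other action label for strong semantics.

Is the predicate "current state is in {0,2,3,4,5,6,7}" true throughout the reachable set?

Answer: INVARIANT VIOLATED at state 1

Working:
Allowed set {0,2,3,4,5,6,7}
Reachable = {0,1,7}
  0: ✓
  1: outside
  7: ✓
counterexample path to 1: c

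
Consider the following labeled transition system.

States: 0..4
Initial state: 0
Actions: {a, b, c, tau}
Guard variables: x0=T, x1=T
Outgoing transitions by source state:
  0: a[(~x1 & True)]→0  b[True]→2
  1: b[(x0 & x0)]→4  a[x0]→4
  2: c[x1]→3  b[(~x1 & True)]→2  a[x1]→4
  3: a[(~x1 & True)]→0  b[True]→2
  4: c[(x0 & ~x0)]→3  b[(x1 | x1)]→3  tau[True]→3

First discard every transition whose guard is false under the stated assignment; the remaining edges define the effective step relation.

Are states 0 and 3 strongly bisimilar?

Answer: BISIMILAR

Working:
Bisimulation quotient by refinement:
  round 0: {{0,1,2,3,4}}
  round 1: {{0,3},{1},{2},{4}}
Fixed point at round 2; 4 class(es).
class of 0: {0,3}; class of 3: {0,3}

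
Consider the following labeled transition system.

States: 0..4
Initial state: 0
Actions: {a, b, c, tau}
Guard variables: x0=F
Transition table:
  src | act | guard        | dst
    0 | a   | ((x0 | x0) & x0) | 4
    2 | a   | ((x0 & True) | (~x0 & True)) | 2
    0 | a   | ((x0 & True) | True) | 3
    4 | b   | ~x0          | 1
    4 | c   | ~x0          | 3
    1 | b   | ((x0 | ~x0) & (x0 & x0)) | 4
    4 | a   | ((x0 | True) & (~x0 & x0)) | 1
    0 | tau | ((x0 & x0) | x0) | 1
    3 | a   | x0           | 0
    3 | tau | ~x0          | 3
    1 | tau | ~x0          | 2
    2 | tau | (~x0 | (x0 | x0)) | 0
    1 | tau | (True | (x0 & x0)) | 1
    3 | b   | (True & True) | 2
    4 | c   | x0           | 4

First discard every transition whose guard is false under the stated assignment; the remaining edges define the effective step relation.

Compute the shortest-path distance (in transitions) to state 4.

Answer: UNREACHABLE

Working:
Breadth-first toward 4:
  depth 0: {0}
  depth 1: {3}
  depth 2: {2}
4 never appears.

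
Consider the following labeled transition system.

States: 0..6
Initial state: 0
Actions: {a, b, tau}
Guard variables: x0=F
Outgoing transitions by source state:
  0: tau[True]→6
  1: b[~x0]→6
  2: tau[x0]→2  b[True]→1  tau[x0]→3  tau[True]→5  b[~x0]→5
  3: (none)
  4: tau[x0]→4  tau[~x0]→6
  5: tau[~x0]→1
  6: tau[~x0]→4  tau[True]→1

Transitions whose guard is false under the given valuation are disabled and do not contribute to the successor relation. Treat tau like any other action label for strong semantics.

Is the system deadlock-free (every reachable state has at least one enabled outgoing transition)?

Answer: DEADLOCK-FREE

Analysis:
Reach set: {0,1,4,6}
  0: tau→6  [deg 1]
  1: b→6  [deg 1]
  4: tau→6  [deg 1]
  6: tau→1  tau→4  [deg 2]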